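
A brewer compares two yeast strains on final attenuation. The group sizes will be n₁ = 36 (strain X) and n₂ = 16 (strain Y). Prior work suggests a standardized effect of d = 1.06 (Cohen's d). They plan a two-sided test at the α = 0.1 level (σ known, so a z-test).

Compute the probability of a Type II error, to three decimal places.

β ≈ 0.030

Noncentrality parameter: δ = d / √(1/n₁ + 1/n₂) = 1.06 / √(1/36 + 1/16) = 3.5279
Critical value for a two-sided test at α = 0.1: z_{α/2} = 1.645.
Power = Φ(δ − 1.645) + Φ(−δ − 1.645) = Φ(1.883) + Φ(-5.173) = 0.9702 + 0.0000 = 0.9702.
Type II error: β = 1 − power = 1 − 0.9702 = 0.0298.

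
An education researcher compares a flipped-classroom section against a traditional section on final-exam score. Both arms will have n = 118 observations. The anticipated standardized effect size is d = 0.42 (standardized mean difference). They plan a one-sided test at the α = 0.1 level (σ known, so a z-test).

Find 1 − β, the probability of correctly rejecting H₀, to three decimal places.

Noncentrality parameter: δ = d·√(n/2) = 0.42 × √(118/2) = 3.2261
Critical value for a one-sided test at α = 0.1: z_α = 1.282.
Power = P(Z > 1.282 − δ) = Φ(1.945) = 0.9741.

Power ≈ 0.974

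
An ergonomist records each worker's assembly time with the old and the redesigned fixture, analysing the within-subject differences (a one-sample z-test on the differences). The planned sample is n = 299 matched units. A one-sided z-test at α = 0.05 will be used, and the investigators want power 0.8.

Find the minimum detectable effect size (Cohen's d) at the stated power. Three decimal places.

Need Φ(δ − 1.645) = 0.8, so δ = 1.645 + 0.842 = 2.486.
δ = d·√n ⇒ d = δ/√n = 2.486/√299 = 0.1438.

d ≈ 0.144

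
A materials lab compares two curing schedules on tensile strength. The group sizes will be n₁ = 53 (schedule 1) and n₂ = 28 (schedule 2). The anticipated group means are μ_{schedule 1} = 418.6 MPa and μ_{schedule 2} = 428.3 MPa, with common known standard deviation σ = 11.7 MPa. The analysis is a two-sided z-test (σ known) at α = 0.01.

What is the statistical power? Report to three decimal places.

Standardized effect: d = |μ_{schedule 1} − μ_{schedule 2}| / σ = |418.6 − 428.3| / 11.7 = 0.8291
Noncentrality parameter: δ = d / √(1/n₁ + 1/n₂) = 0.8291 / √(1/53 + 1/28) = 3.5486
Two-sided α = 0.01 → critical value z_{0.005} = 2.576.
Power = Φ(δ − 2.576) + Φ(−δ − 2.576) = Φ(0.973) + Φ(-6.124) = 0.8347 + 0.0000 = 0.8347.

Power ≈ 0.835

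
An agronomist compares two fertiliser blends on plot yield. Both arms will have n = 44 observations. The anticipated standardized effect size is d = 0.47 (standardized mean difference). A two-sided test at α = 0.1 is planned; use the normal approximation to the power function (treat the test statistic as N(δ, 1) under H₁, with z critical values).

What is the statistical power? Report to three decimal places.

Noncentrality parameter: δ = d·√(n/2) = 0.47 × √(44/2) = 2.2045
Critical value for a two-sided test at α = 0.1: z_{α/2} = 1.645.
Power = Φ(δ − 1.645) + Φ(−δ − 1.645) = Φ(0.560) + Φ(-3.849) = 0.7121 + 0.0001 = 0.7122.

Power ≈ 0.712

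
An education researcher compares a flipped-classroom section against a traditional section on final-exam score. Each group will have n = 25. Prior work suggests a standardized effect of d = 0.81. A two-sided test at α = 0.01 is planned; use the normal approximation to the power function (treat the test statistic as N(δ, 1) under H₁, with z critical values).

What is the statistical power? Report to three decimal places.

Power ≈ 0.613

Noncentrality parameter: δ = d·√(n/2) = 0.81 × √(25/2) = 2.8638
Critical value for a two-sided test at α = 0.01: z_{α/2} = 2.576.
Power = Φ(δ − 2.576) + Φ(−δ − 2.576) = Φ(0.288) + Φ(-5.440) = 0.6133 + 0.0000 = 0.6133.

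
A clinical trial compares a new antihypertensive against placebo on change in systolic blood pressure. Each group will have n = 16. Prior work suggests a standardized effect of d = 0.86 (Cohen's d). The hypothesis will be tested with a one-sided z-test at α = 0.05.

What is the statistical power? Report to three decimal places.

Power ≈ 0.785

Noncentrality parameter: λ = d·√(n/2) = 0.86 × √(16/2) = 2.4324
Critical value for a one-sided test at α = 0.05: z_α = 1.645.
Power = Φ(λ − 1.645) = Φ(0.788) = 0.7845.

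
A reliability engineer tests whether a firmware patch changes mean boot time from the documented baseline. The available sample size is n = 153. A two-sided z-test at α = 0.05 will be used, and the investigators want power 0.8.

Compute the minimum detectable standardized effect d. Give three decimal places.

Required noncentrality: δ = z_{0.025} + z_{0.20} = 1.960 + 0.842 = 2.802.
(Lower-tail contribution to power is negligible for δ > 0.)
δ = d·√n ⇒ d = δ/√n = 2.802/√153 = 0.2265.

d ≈ 0.226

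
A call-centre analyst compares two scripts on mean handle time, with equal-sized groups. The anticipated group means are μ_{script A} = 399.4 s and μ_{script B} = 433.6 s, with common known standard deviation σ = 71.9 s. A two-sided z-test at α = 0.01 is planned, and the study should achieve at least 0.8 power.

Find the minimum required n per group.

n = 104 per group

Standardized effect: d = |μ_{script A} − μ_{script B}| / σ = |399.4 − 433.6| / 71.9 = 0.4757
For power 0.8 need Φ(δ − z_{0.005}) = 0.8, so δ = z_{0.005} + z_{0.20} = 2.576 + 0.842 = 3.417.
(For δ > 0 the lower-tail rejection region contributes negligibly to power, so the one-term inversion is standard.)
δ = d·√(n/2) ⇒ n = 2(δ/d)² = 2 × (3.417 / 0.4757)² = 103.24.
Rounding up, n = 104 per group.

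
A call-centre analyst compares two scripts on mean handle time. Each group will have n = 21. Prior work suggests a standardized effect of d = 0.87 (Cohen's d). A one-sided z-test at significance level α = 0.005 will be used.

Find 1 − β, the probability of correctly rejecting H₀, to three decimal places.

Power ≈ 0.596

Noncentrality parameter: δ = d·√(n/2) = 0.87 × √(21/2) = 2.8191
One-sided α = 0.005 → critical value z_{0.005} = 2.576.
Power = P(Z > 2.576 − δ) = Φ(0.243) = 0.5961.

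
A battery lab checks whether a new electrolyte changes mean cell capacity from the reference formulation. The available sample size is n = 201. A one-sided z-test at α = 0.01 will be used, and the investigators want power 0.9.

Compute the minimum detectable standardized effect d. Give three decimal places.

Need Φ(δ − 2.326) = 0.9, so δ = 2.326 + 1.282 = 3.608.
δ = d·√n ⇒ d = δ/√n = 3.608/√201 = 0.2545.

d ≈ 0.254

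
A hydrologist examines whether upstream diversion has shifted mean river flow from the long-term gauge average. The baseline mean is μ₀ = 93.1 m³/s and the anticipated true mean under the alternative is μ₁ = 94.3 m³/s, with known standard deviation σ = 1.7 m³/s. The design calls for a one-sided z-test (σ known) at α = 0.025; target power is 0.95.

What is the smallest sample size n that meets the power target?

n = 27

Standardized effect: d = |μ₁ − μ₀| / σ = |94.3 − 93.1| / 1.7 = 0.7059
For power 0.95 need Φ(δ − z_{0.025}) = 0.95, so δ = z_{0.025} + z_{0.05} = 1.960 + 1.645 = 3.605.
δ = d·√n ⇒ n = (δ/d)² = (3.605 / 0.7059)² = 26.08.
Round up to the next whole unit.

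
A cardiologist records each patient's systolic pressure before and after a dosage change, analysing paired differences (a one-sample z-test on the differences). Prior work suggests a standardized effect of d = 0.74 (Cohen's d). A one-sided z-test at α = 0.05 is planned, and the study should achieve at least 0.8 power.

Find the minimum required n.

For power 0.8 need Φ(δ − z_{0.05}) = 0.8, so δ = z_{0.05} + z_{0.20} = 1.645 + 0.842 = 2.486.
δ = d·√n ⇒ n = (δ/d)² = (2.486 / 0.74)² = 11.29.
Round up to the next whole unit.

n = 12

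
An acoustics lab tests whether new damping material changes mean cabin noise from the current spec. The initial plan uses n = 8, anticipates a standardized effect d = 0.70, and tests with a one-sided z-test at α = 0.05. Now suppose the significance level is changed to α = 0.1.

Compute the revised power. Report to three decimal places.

Power ≈ 0.758

δ = d·√n = 0.70 × √8 = 1.9799 (unchanged). New critical value: z_{0.1} = 1.282.
Revised power = P(Z > 1.282 − δ) = Φ(0.698) = 0.7575.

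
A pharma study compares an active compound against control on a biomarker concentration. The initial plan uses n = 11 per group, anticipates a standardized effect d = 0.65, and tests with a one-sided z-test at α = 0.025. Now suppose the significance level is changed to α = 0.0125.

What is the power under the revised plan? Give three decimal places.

δ = d·√(n/2) = 0.65 × √(11/2) = 1.5244 (unchanged). New critical value: z_{0.0125} = 2.241.
Revised power = Φ(δ − 2.241) = Φ(-0.717) = 0.2367.

Power ≈ 0.237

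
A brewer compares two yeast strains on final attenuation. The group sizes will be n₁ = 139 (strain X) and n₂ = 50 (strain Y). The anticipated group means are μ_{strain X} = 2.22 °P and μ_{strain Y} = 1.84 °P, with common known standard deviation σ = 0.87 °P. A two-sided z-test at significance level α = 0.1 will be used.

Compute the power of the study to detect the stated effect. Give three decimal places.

Power ≈ 0.842

Standardized effect: d = |μ_{strain X} − μ_{strain Y}| / σ = |2.22 − 1.84| / 0.87 = 0.4368
Noncentrality parameter: δ = d / √(1/n₁ + 1/n₂) = 0.4368 / √(1/139 + 1/50) = 2.6487
Two-sided α = 0.1 → critical value z_{0.05} = 1.645.
Power = Φ(δ − 1.645) + Φ(−δ − 1.645) = Φ(1.004) + Φ(-4.294) = 0.8423 + 0.0000 = 0.8423.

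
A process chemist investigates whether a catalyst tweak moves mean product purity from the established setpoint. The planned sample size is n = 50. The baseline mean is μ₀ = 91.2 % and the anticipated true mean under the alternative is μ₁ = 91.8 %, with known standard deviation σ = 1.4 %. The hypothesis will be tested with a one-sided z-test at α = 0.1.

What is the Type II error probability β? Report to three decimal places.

Standardized effect: d = |μ₁ − μ₀| / σ = |91.8 − 91.2| / 1.4 = 0.4286
Noncentrality parameter: δ = d·√n = 0.4286 × √50 = 3.0305
One-sided α = 0.1 → critical value z_{0.1} = 1.282.
Power = P(Z > 1.282 − δ) = Φ(1.749) = 0.9598.
Type II error: β = 1 − power = 1 − 0.9598 = 0.0402.

β ≈ 0.040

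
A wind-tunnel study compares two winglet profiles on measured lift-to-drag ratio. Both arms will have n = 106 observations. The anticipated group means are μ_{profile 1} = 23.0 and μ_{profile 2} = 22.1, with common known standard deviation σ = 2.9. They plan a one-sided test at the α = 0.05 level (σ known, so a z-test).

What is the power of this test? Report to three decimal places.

Power ≈ 0.731

Standardized effect: d = |μ_{profile 1} − μ_{profile 2}| / σ = |23.0 − 22.1| / 2.9 = 0.3103
Noncentrality parameter: δ = d·√(n/2) = 0.3103 × √(106/2) = 2.2593
One-sided α = 0.05 → critical value z_{0.05} = 1.645.
Power = P(Z > 1.645 − δ) = Φ(0.614) = 0.7306.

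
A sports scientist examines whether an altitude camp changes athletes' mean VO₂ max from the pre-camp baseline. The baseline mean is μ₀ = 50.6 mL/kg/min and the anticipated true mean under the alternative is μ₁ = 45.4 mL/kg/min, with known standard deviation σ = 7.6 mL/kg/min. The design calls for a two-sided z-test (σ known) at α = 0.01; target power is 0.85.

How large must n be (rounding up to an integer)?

n = 28

Standardized effect: d = |μ₁ − μ₀| / σ = |45.4 − 50.6| / 7.6 = 0.6842
For power 0.85 need Φ(δ − z_{0.005}) = 0.85, so δ = z_{0.005} + z_{0.15} = 2.576 + 1.036 = 3.612.
(Ignoring the negligible lower-tail rejection probability gives the usual closed-form inversion.)
δ = d·√n ⇒ n = (δ/d)² = (3.612 / 0.6842)² = 27.87.
Rounding up, n = 28.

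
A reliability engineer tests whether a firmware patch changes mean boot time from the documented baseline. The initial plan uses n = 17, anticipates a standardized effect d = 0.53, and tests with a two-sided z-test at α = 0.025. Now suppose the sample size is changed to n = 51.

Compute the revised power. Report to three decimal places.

With n = 51: δ = d·√n = 0.53 × √51 = 3.7850. Critical value z_{0.0125} = 2.241.
Revised power = Φ(δ − 2.241) + Φ(−δ − 2.241) = Φ(1.544) + Φ(-6.026) = 0.9387 + 0.0000 = 0.9387.

Power ≈ 0.939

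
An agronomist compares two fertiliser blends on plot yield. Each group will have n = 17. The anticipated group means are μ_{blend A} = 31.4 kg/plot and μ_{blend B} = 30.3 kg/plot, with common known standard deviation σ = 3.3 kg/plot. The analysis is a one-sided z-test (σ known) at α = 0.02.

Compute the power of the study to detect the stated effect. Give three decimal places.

Power ≈ 0.140

Standardized effect: d = |μ_{blend A} − μ_{blend B}| / σ = |31.4 − 30.3| / 3.3 = 0.3333
Noncentrality parameter: δ = d·√(n/2) = 0.3333 × √(17/2) = 0.9718
One-sided α = 0.02 → critical value z_{0.02} = 2.054.
Power = P(Z > 2.054 − δ) = Φ(-1.082) = 0.1396.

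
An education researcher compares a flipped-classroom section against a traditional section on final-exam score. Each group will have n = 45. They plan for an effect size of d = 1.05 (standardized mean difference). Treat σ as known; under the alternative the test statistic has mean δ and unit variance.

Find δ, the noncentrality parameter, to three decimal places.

The noncentrality parameter scales effect size by the design's sample-size factor: δ = d·√(n/2) = 1.05 × √(45/2) = 4.9806

δ ≈ 4.981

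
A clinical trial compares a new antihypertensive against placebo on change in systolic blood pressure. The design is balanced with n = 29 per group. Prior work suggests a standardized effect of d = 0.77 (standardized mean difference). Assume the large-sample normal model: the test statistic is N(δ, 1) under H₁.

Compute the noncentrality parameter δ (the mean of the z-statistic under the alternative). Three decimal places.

δ ≈ 2.932

The noncentrality parameter scales effect size by the design's sample-size factor: δ = d·√(n/2) = 0.77 × √(29/2) = 2.9321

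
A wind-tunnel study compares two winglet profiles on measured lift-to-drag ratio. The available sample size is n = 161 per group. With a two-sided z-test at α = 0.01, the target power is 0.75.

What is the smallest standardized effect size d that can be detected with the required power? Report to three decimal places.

d ≈ 0.362

Need Φ(δ − 2.576) = 0.75, so δ = 2.576 + 0.674 = 3.250.
(Lower-tail contribution to power is negligible for δ > 0.)
δ = d·√(n/2) ⇒ d = δ/√(n/2) = 3.250/√(161/2) = 0.3623.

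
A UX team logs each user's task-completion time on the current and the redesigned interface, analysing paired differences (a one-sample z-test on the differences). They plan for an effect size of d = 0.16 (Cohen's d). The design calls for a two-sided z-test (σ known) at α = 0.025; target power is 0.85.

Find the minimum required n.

n = 420

Set Φ(δ − 2.241) = 0.85; then δ − 2.241 = Φ⁻¹(0.85) = 1.036, giving δ = 3.278.
(The Φ(−δ − z_{α/2}) term is vanishingly small for δ > 0 and is dropped in the standard sample-size formula.)
δ = d·√n ⇒ n = (δ/d)² = (3.278 / 0.16)² = 419.70.
Rounding up, n = 420.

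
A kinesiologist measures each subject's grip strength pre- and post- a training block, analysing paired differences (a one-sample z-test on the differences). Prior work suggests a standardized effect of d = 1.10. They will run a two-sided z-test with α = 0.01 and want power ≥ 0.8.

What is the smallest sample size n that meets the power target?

n = 10

Set Φ(δ − 2.576) = 0.8; then δ − 2.576 = Φ⁻¹(0.8) = 0.842, giving δ = 3.417.
(For δ > 0 the lower-tail rejection region contributes negligibly to power, so the one-term inversion is standard.)
δ = d·√n ⇒ n = (δ/d)² = (3.417 / 1.10)² = 9.65.
Round up to the next whole unit.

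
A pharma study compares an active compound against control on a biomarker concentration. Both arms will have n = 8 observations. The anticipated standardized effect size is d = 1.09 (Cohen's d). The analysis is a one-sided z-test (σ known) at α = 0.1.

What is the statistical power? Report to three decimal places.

Noncentrality parameter: δ = d·√(n/2) = 1.09 × √(8/2) = 2.1800
One-sided α = 0.1 → critical value z_{0.1} = 1.282.
Power = P(Z > 1.282 − δ) = Φ(0.898) = 0.8155.

Power ≈ 0.816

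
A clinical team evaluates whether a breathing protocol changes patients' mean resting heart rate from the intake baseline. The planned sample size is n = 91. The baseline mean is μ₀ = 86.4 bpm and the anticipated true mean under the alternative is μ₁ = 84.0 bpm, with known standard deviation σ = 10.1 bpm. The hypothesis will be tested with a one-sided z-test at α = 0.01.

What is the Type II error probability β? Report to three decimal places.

Standardized effect: d = |μ₁ − μ₀| / σ = |84.0 − 86.4| / 10.1 = 0.2376
Noncentrality parameter: δ = d·√n = 0.2376 × √91 = 2.2668
Critical value for a one-sided test at α = 0.01: z_α = 2.326.
Power = Φ(δ − 2.326) = Φ(-0.060) = 0.4763.
Type II error: β = 1 − power = 1 − 0.4763 = 0.5237.

β ≈ 0.524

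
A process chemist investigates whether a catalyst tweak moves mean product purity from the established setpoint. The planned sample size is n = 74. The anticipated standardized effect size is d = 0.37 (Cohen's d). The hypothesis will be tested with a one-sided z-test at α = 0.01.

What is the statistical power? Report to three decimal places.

Power ≈ 0.804

Noncentrality parameter: δ = d·√n = 0.37 × √74 = 3.1829
Critical value for a one-sided test at α = 0.01: z_α = 2.326.
Power = P(Z > 2.326 − δ) = Φ(0.857) = 0.8041.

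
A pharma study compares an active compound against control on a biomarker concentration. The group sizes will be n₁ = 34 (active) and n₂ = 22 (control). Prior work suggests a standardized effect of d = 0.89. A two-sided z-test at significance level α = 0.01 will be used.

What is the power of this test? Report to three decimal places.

Noncentrality parameter: δ = d / √(1/n₁ + 1/n₂) = 0.89 / √(1/34 + 1/22) = 3.2527
Critical value for a two-sided test at α = 0.01: z_{α/2} = 2.576.
Power = Φ(δ − 2.576) + Φ(−δ − 2.576) = Φ(0.677) + Φ(-5.829) = 0.7508 + 0.0000 = 0.7508.

Power ≈ 0.751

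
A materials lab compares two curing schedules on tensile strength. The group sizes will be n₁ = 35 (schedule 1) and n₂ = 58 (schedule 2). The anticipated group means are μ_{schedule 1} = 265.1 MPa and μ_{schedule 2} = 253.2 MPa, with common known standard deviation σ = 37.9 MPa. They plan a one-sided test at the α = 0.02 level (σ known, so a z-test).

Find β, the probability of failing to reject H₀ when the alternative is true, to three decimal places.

β ≈ 0.721

Standardized effect: d = |μ_{schedule 1} − μ_{schedule 2}| / σ = |265.1 − 253.2| / 37.9 = 0.3140
Noncentrality parameter: δ = d / √(1/n₁ + 1/n₂) = 0.3140 / √(1/35 + 1/58) = 1.4669
Critical value for a one-sided test at α = 0.02: z_α = 2.054.
Power = Φ(δ − 2.054) = Φ(-0.587) = 0.2787.
Type II error: β = 1 − power = 1 − 0.2787 = 0.7213.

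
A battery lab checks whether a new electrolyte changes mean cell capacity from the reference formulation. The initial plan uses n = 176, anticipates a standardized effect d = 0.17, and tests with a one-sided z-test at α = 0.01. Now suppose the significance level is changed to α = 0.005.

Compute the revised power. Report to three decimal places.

Power ≈ 0.374

δ = d·√n = 0.17 × √176 = 2.2553 (unchanged). New critical value: z_{0.005} = 2.576.
Revised power = Φ(δ − 2.576) = Φ(-0.321) = 0.3743.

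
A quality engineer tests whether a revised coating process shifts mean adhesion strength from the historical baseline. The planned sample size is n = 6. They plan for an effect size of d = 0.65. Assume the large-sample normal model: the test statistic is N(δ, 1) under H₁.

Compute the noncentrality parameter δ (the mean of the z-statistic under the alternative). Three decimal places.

δ ≈ 1.592

The noncentrality parameter scales effect size by the design's sample-size factor: δ = d·√n = 0.65 × √6 = 1.5922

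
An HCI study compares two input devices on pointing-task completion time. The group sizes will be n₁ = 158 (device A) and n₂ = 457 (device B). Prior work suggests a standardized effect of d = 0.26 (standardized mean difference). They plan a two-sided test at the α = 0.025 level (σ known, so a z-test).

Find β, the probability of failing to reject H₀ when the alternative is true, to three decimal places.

β ≈ 0.282

Noncentrality parameter: δ = d / √(1/n₁ + 1/n₂) = 0.26 / √(1/158 + 1/457) = 2.8172
Two-sided α = 0.025 → critical value z_{0.0125} = 2.241.
Power = Φ(δ − 2.241) + Φ(−δ − 2.241) = Φ(0.576) + Φ(-5.059) = 0.7176 + 0.0000 = 0.7176.
Type II error: β = 1 − power = 1 − 0.7176 = 0.2824.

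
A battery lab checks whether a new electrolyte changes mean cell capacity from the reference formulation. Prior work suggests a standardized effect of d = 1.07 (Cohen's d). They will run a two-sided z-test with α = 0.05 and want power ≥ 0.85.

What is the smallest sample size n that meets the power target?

Set Φ(δ − 1.960) = 0.85; then δ − 1.960 = Φ⁻¹(0.85) = 1.036, giving δ = 2.996.
(The Φ(−δ − z_{α/2}) term is vanishingly small for δ > 0 and is dropped in the standard sample-size formula.)
δ = d·√n ⇒ n = (δ/d)² = (2.996 / 1.07)² = 7.84.
Rounding up, n = 8.

n = 8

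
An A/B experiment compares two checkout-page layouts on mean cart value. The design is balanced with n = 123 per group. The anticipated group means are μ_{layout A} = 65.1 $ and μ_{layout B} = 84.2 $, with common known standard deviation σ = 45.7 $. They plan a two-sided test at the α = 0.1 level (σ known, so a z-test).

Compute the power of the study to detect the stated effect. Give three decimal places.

Power ≈ 0.949

Standardized effect: d = |μ_{layout A} − μ_{layout B}| / σ = |65.1 − 84.2| / 45.7 = 0.4179
Noncentrality parameter: δ = d·√(n/2) = 0.4179 × √(123/2) = 3.2776
Critical value for a two-sided test at α = 0.1: z_{α/2} = 1.645.
Power = Φ(δ − 1.645) + Φ(−δ − 1.645) = Φ(1.633) + Φ(-4.922) = 0.9487 + 0.0000 = 0.9487.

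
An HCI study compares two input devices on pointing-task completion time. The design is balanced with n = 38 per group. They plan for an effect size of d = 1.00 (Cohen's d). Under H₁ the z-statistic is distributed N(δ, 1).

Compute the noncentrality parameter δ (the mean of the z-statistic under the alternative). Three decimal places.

δ ≈ 4.359

δ = d·√(n/2) = 1.00 × √(38/2) = 4.3589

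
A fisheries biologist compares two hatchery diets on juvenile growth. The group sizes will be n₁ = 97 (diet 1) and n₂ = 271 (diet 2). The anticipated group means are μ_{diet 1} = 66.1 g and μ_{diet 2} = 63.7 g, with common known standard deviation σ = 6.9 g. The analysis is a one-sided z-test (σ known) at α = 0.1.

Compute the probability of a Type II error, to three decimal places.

Standardized effect: d = |μ_{diet 1} − μ_{diet 2}| / σ = |66.1 − 63.7| / 6.9 = 0.3478
Noncentrality parameter: δ = d / √(1/n₁ + 1/n₂) = 0.3478 / √(1/97 + 1/271) = 2.9397
One-sided α = 0.1 → critical value z_{0.1} = 1.282.
Power = Φ(δ − 1.282) = Φ(1.658) = 0.9514.
Type II error: β = 1 − power = 1 − 0.9514 = 0.0486.

β ≈ 0.049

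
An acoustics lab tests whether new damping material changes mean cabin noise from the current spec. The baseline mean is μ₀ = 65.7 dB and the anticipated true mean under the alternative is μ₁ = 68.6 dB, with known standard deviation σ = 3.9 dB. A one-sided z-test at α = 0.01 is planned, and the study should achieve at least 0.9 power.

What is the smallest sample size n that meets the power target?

n = 24

Standardized effect: d = |μ₁ − μ₀| / σ = |68.6 − 65.7| / 3.9 = 0.7436
Set Φ(δ − 2.326) = 0.9; then δ − 2.326 = Φ⁻¹(0.9) = 1.282, giving δ = 3.608.
δ = d·√n ⇒ n = (δ/d)² = (3.608 / 0.7436)² = 23.54.
Rounding up, n = 24.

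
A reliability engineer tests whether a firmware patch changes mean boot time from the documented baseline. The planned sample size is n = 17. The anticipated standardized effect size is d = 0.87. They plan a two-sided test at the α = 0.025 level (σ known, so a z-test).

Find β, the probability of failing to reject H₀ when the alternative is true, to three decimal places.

β ≈ 0.089

Noncentrality parameter: δ = d·√n = 0.87 × √17 = 3.5871
Two-sided α = 0.025 → critical value z_{0.0125} = 2.241.
Power = Φ(δ − 2.241) + Φ(−δ − 2.241) = Φ(1.346) + Φ(-5.829) = 0.9108 + 0.0000 = 0.9108.
Type II error: β = 1 − power = 1 − 0.9108 = 0.0892.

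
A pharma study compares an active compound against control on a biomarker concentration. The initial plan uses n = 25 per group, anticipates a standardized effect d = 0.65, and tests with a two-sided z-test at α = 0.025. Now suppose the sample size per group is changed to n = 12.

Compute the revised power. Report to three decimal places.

With n = 12 per group: δ = d·√(n/2) = 0.65 × √(12/2) = 1.5922. Critical value z_{0.0125} = 2.241.
Revised power = Φ(δ − 2.241) + Φ(−δ − 2.241) = Φ(-0.649) + Φ(-3.834) = 0.2581 + 0.0001 = 0.2582.

Power ≈ 0.258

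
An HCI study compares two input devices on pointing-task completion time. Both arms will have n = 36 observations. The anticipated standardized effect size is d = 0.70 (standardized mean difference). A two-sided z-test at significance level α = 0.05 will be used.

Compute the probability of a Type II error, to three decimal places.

β ≈ 0.156

Noncentrality parameter: δ = d·√(n/2) = 0.70 × √(36/2) = 2.9698
Two-sided α = 0.05 → critical value z_{0.025} = 1.960.
Power = Φ(δ − 1.960) + Φ(−δ − 1.960) = Φ(1.010) + Φ(-4.930) = 0.8437 + 0.0000 = 0.8437.
Type II error: β = 1 − power = 1 − 0.8437 = 0.1563.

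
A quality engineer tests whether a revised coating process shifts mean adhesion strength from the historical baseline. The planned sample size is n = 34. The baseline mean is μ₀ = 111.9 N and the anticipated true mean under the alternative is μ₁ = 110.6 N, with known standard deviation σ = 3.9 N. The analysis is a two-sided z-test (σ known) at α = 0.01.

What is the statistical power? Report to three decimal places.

Power ≈ 0.264

Standardized effect: d = |μ₁ − μ₀| / σ = |110.6 − 111.9| / 3.9 = 0.3333
Noncentrality parameter: δ = d·√n = 0.3333 × √34 = 1.9437
Two-sided α = 0.01 → critical value z_{0.005} = 2.576.
Power = Φ(δ − 2.576) + Φ(−δ − 2.576) = Φ(-0.632) + Φ(-4.519) = 0.2636 + 0.0000 = 0.2636.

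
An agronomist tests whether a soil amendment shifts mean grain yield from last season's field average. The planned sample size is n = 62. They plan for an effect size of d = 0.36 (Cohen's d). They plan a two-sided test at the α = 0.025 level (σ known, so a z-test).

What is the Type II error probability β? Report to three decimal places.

β ≈ 0.277

Noncentrality parameter: δ = d·√n = 0.36 × √62 = 2.8346
Critical value for a two-sided test at α = 0.025: z_{α/2} = 2.241.
Power = Φ(δ − 2.241) + Φ(−δ − 2.241) = Φ(0.593) + Φ(-5.076) = 0.7235 + 0.0000 = 0.7235.
Type II error: β = 1 − power = 1 − 0.7235 = 0.2765.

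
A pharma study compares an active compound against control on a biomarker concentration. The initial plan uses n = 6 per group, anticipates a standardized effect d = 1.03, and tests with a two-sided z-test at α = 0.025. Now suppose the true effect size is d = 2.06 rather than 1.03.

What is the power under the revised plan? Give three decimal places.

With d = 2.06: δ = d·√(n/2) = 2.06 × √(6/2) = 3.5680. Critical value z_{0.0125} = 2.241.
Revised power = Φ(δ − 2.241) + Φ(−δ − 2.241) = Φ(1.327) + Φ(-5.809) = 0.9077 + 0.0000 = 0.9077.

Power ≈ 0.908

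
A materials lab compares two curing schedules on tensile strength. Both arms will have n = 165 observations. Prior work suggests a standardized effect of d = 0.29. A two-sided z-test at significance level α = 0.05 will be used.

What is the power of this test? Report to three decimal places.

Power ≈ 0.750

Noncentrality parameter: δ = d·√(n/2) = 0.29 × √(165/2) = 2.6341
Critical value for a two-sided test at α = 0.05: z_{α/2} = 1.960.
Power = Φ(δ − 1.960) + Φ(−δ − 1.960) = Φ(0.674) + Φ(-4.594) = 0.7499 + 0.0000 = 0.7499.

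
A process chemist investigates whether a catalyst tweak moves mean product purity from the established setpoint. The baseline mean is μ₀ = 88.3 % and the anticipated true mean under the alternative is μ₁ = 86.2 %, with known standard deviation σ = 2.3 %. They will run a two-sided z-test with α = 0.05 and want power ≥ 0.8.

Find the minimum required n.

Standardized effect: d = |μ₁ − μ₀| / σ = |86.2 − 88.3| / 2.3 = 0.9130
Set Φ(δ − 1.960) = 0.8; then δ − 1.960 = Φ⁻¹(0.8) = 0.842, giving δ = 2.802.
(For δ > 0 the lower-tail rejection region contributes negligibly to power, so the one-term inversion is standard.)
δ = d·√n ⇒ n = (δ/d)² = (2.802 / 0.9130)² = 9.42.
Round up to the next whole unit.

n = 10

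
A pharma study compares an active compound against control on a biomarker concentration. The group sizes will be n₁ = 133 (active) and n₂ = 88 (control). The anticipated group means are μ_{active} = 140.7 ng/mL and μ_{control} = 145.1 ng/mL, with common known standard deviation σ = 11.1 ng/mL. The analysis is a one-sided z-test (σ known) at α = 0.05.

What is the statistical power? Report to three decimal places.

Standardized effect: d = |μ_{active} − μ_{control}| / σ = |140.7 − 145.1| / 11.1 = 0.3964
Noncentrality parameter: δ = d / √(1/n₁ + 1/n₂) = 0.3964 / √(1/133 + 1/88) = 2.8847
Critical value for a one-sided test at α = 0.05: z_α = 1.645.
Power = Φ(δ − 1.645) = Φ(1.240) = 0.8925.

Power ≈ 0.892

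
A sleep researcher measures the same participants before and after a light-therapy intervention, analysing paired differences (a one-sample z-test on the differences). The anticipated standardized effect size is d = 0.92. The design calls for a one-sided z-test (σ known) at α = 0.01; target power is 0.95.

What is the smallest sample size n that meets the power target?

Set Φ(δ − 2.326) = 0.95; then δ − 2.326 = Φ⁻¹(0.95) = 1.645, giving δ = 3.971.
δ = d·√n ⇒ n = (δ/d)² = (3.971 / 0.92)² = 18.63.
Round up to the next whole unit.

n = 19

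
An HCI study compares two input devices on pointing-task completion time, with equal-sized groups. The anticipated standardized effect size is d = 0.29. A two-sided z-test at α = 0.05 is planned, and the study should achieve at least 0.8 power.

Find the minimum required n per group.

n = 187 per group

Set Φ(δ − 1.960) = 0.8; then δ − 1.960 = Φ⁻¹(0.8) = 0.842, giving δ = 2.802.
(The Φ(−δ − z_{α/2}) term is vanishingly small for δ > 0 and is dropped in the standard sample-size formula.)
δ = d·√(n/2) ⇒ n = 2(δ/d)² = 2 × (2.802 / 0.29)² = 186.66.
Round up to the next whole unit.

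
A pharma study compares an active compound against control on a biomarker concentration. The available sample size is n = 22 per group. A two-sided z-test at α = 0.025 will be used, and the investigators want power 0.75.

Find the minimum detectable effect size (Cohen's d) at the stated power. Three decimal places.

Need Φ(δ − 2.241) = 0.75, so δ = 2.241 + 0.674 = 2.916.
(Lower-tail contribution to power is negligible for δ > 0.)
δ = d·√(n/2) ⇒ d = δ/√(n/2) = 2.916/√(22/2) = 0.8792.

d ≈ 0.879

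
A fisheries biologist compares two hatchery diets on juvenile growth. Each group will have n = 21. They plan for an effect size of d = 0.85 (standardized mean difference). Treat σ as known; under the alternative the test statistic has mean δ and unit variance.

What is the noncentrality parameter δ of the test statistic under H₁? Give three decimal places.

The noncentrality parameter scales effect size by the design's sample-size factor: δ = d·√(n/2) = 0.85 × √(21/2) = 2.7543

δ ≈ 2.754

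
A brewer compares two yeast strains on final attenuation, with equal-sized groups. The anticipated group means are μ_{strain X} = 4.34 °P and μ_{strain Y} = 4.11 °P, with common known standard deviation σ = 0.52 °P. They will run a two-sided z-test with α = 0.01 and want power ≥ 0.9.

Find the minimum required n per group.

n = 153 per group

Standardized effect: d = |μ_{strain X} − μ_{strain Y}| / σ = |4.34 − 4.11| / 0.52 = 0.4423
For power 0.9 need Φ(δ − z_{0.005}) = 0.9, so δ = z_{0.005} + z_{0.10} = 2.576 + 1.282 = 3.857.
(Ignoring the negligible lower-tail rejection probability gives the usual closed-form inversion.)
δ = d·√(n/2) ⇒ n = 2(δ/d)² = 2 × (3.857 / 0.4423)² = 152.11.
Round up to the next whole unit.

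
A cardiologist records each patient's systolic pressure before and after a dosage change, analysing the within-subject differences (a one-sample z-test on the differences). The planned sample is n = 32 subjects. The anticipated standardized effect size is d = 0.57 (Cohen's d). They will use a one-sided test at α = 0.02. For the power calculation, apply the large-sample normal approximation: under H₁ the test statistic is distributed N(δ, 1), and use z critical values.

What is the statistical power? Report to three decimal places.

Noncentrality parameter: δ = d·√n = 0.57 × √32 = 3.2244
Critical value for a one-sided test at α = 0.02: z_α = 2.054.
Power = Φ(δ − 2.054) = Φ(1.171) = 0.8791.

Power ≈ 0.879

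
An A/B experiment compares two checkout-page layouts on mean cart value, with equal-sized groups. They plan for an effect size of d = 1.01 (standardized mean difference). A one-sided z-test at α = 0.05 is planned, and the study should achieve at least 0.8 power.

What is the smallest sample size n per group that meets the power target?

Set Φ(δ − 1.645) = 0.8; then δ − 1.645 = Φ⁻¹(0.8) = 0.842, giving δ = 2.486.
δ = d·√(n/2) ⇒ n = 2(δ/d)² = 2 × (2.486 / 1.01)² = 12.12.
Round up to the next whole unit.

n = 13 per group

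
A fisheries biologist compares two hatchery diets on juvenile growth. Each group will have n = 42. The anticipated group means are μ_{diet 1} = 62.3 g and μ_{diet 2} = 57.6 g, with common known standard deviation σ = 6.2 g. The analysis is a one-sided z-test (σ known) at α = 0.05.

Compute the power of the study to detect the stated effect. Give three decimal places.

Standardized effect: d = |μ_{diet 1} − μ_{diet 2}| / σ = |62.3 − 57.6| / 6.2 = 0.7581
Noncentrality parameter: δ = d·√(n/2) = 0.7581 × √(42/2) = 3.4739
Critical value for a one-sided test at α = 0.05: z_α = 1.645.
Power = Φ(δ − 1.645) = Φ(1.829) = 0.9663.

Power ≈ 0.966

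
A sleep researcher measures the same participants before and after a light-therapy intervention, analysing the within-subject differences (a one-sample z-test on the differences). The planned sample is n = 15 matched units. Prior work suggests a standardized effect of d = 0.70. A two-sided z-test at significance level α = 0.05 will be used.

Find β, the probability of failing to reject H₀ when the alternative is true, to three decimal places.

β ≈ 0.226

Noncentrality parameter: δ = d·√n = 0.70 × √15 = 2.7111
Critical value for a two-sided test at α = 0.05: z_{α/2} = 1.960.
Power = Φ(δ − 1.960) + Φ(−δ − 1.960) = Φ(0.751) + Φ(-4.671) = 0.7737 + 0.0000 = 0.7737.
Type II error: β = 1 − power = 1 − 0.7737 = 0.2263.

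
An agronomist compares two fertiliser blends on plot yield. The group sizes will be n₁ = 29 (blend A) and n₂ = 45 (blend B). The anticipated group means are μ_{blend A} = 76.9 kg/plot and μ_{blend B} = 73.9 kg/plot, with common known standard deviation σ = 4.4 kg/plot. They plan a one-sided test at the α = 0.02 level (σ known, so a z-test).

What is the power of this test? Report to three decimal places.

Power ≈ 0.791

Standardized effect: d = |μ_{blend A} − μ_{blend B}| / σ = |76.9 − 73.9| / 4.4 = 0.6818
Noncentrality parameter: δ = d / √(1/n₁ + 1/n₂) = 0.6818 / √(1/29 + 1/45) = 2.8632
Critical value for a one-sided test at α = 0.02: z_α = 2.054.
Power = P(Z > 2.054 − δ) = Φ(0.809) = 0.7909.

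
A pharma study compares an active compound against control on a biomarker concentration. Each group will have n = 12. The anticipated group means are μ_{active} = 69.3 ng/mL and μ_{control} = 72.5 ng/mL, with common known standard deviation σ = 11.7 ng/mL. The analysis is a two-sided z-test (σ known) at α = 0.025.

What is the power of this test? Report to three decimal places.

Power ≈ 0.060

Standardized effect: d = |μ_{active} − μ_{control}| / σ = |69.3 − 72.5| / 11.7 = 0.2735
Noncentrality parameter: δ = d·√(n/2) = 0.2735 × √(12/2) = 0.6699
Two-sided α = 0.025 → critical value z_{0.0125} = 2.241.
Power = Φ(δ − 2.241) + Φ(−δ − 2.241) = Φ(-1.571) + Φ(-2.911) = 0.0580 + 0.0018 = 0.0598.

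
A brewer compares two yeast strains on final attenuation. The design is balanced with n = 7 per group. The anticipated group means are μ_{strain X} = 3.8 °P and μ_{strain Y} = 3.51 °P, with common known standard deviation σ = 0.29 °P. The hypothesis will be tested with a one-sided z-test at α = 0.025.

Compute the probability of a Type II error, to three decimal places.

Standardized effect: d = |μ_{strain X} − μ_{strain Y}| / σ = |3.8 − 3.51| / 0.29 = 1.0000
Noncentrality parameter: λ = d·√(n/2) = 1.0000 × √(7/2) = 1.8708
One-sided α = 0.025 → critical value z_{0.025} = 1.960.
Power = Φ(λ − 1.960) = Φ(-0.089) = 0.4645.
Type II error: β = 1 − power = 1 − 0.4645 = 0.5355.

β ≈ 0.536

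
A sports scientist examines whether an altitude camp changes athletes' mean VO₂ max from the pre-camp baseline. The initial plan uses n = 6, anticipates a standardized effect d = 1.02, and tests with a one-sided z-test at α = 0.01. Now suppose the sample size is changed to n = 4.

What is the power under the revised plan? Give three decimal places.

With n = 4: δ = d·√n = 1.02 × √4 = 2.0400. Critical value z_{0.01} = 2.326.
Revised power = Φ(δ − 2.326) = Φ(-0.286) = 0.3873.

Power ≈ 0.387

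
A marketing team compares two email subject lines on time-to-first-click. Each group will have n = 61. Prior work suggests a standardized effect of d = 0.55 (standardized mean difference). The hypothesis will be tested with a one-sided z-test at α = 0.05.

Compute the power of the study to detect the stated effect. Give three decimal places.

Power ≈ 0.918

Noncentrality parameter: δ = d·√(n/2) = 0.55 × √(61/2) = 3.0375
Critical value for a one-sided test at α = 0.05: z_α = 1.645.
Power = P(Z > 1.645 − δ) = Φ(1.393) = 0.9181.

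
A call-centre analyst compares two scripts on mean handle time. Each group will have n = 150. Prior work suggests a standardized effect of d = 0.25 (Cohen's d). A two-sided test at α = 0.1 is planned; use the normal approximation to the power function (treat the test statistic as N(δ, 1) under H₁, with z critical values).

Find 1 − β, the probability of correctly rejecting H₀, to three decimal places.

Power ≈ 0.699

Noncentrality parameter: δ = d·√(n/2) = 0.25 × √(150/2) = 2.1651
Critical value for a two-sided test at α = 0.1: z_{α/2} = 1.645.
Power = Φ(δ − 1.645) + Φ(−δ − 1.645) = Φ(0.520) + Φ(-3.810) = 0.6985 + 0.0001 = 0.6986.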